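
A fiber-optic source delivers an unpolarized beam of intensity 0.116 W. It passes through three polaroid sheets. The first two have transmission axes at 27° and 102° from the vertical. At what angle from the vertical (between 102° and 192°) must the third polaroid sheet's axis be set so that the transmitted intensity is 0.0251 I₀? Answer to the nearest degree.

Unpolarized light through the first polarizer → I₁ = ½ I₀, now polarized at 27°.
I₂ = I₁ cos²(102° − 27°) = 0.5 I₀ · cos²(75°) = 0.03349 I₀.
Need I₃/I₀ = 0.0251, so cos²(θ − 102°) = 0.0251 / 0.03349 = 0.7494.
θ − 102° = arccos(√0.7494) = 30.0°, giving θ ≈ 102 + 30.0 = 132.0°.

θ ≈ 132°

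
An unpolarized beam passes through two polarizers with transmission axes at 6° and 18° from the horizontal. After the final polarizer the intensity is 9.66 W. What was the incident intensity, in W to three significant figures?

I₀ ≈ 20.2 W

Unpolarized light through the first polarizer → I₁ = ½ I₀, now polarized at 6°.
I₂ = I₁ cos²(18° − 6°) = 0.5 I₀ · cos²(12°) = 0.4784 I₀.
So 9.66 W = 0.4784 I₀, giving I₀ = 9.66/0.4784 = 20.19 W.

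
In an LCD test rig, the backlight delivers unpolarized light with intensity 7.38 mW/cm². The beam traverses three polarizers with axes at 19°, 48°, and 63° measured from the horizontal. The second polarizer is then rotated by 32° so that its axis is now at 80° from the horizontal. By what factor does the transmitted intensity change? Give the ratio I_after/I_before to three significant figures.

Before rotation:
Unpolarized light through the first polarizer → I₁ = ½ I₀, now polarized at 19°.
I₂ = I₁ cos²(48° − 19°) = 0.5 I₀ · cos²(29°) = 0.3825 I₀.
I₃ = I₂ cos²(63° − 48°) = 0.3825 I₀ · cos²(15°) = 0.3569 I₀.
After rotation:
Unpolarized light through the first polarizer → I₁ = ½ I₀, now polarized at 19°.
I₂ = I₁ cos²(80° − 19°) = 0.5 I₀ · cos²(61°) = 0.1175 I₀.
I₃ = I₂ cos²(63° − 80°) = 0.1175 I₀ · cos²(17°) = 0.1075 I₀.
Ratio = 0.1075 / 0.3569 = 0.3012.

I_new/I_old ≈ 0.301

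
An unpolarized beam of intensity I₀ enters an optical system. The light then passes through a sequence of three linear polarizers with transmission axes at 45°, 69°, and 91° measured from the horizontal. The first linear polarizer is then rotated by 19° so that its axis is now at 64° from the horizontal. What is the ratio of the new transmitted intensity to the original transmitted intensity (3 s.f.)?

I_new/I_old ≈ 1.19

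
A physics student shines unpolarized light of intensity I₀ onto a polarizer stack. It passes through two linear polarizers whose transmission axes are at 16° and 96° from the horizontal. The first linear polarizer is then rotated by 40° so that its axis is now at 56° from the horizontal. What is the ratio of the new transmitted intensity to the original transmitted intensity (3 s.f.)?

Before rotation:
Unpolarized light through the first polarizer → I₁ = ½ I₀, now polarized at 16°.
I₂ = I₁ cos²(96° − 16°) = 0.5 I₀ · cos²(80°) = 0.01508 I₀.
After rotation:
Unpolarized light through the first polarizer → I₁ = ½ I₀, now polarized at 56°.
I₂ = I₁ cos²(96° − 56°) = 0.5 I₀ · cos²(40°) = 0.2934 I₀.
Ratio = 0.2934 / 0.01508 = 19.46.

I_new/I_old ≈ 19.5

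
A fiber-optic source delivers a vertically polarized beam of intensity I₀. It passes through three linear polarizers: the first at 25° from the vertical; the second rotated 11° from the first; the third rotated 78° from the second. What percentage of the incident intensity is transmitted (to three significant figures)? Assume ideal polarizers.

By Malus's law, I₁ = I₀ cos²(25° − 0°) = I₀ cos²(25°) = 0.8214 I₀.
I₂ = I₁ cos²(11°) = 0.8214 · 0.9636 I₀ = 0.7915 I₀.
I₃ = I₂ cos²(78°) = 0.7915 · 0.04323 I₀ = 0.03421 I₀.
That is 3.421% of the incident intensity.

≈ 3.42%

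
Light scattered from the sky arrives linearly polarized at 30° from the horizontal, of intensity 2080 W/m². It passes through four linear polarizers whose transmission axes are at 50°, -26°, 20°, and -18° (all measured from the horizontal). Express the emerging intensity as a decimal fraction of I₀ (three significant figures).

I/I₀ ≈ 0.0155

I₁ = 2080 W/m² · cos²(20°) = 1837 W/m².
I₂ = I₁ · cos²(76°) = 1837 · 0.05853 = 107.5 W/m².
I₃ = I₂ · cos²(46°) = 107.5 · 0.4826 = 51.87 W/m².
I₄ = I₃ · cos²(38°) = 51.87 · 0.621 = 32.21 W/m².
Transmitted fraction = 0.01549.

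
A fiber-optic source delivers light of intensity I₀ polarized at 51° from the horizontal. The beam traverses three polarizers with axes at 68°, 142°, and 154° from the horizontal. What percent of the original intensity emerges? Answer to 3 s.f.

≈ 6.65%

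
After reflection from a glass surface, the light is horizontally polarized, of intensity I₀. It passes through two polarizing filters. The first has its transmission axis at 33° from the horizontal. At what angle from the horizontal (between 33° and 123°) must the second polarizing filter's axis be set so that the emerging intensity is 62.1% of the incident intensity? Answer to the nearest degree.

θ ≈ 53°

By Malus's law, I₁ = I₀ cos²(33° − 0°) = I₀ cos²(33°) = 0.7034 I₀.
Need I₂/I₀ = 0.621, so cos²(θ − 33°) = 0.621 / 0.7034 = 0.8829.
θ − 33° = arccos(√0.8829) = 20.0°, giving θ ≈ 33 + 20.0 = 53.0°.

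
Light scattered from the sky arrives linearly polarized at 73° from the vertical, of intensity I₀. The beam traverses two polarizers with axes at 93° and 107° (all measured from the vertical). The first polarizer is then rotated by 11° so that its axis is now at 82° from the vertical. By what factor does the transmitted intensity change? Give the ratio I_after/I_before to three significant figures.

I_new/I_old ≈ 0.964

Before rotation:
I₁ = I₀ cos²(93° − 73°) = I₀ cos²(20°) = 0.883 I₀.
I₂ = I₁ cos²(107° − 93°) = 0.883 I₀ · cos²(14°) = 0.8313 I₀.
After rotation:
I₁ = I₀ cos²(82° − 73°) = I₀ cos²(9°) = 0.9755 I₀.
I₂ = I₁ cos²(107° − 82°) = 0.9755 I₀ · cos²(25°) = 0.8013 I₀.
Ratio = 0.8013 / 0.8313 = 0.9639.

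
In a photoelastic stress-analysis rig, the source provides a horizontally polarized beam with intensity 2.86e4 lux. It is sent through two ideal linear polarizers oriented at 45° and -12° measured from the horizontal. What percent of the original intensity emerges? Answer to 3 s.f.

By Malus's law, I₁ = 2.86e4 lux · cos²(45°) = 1.43e+04 lux.
I₂ = I₁ · cos²(57°) = 1.43e+04 · 0.2966 = 4242 lux.
That is 14.83% of the incident intensity.

≈ 14.8%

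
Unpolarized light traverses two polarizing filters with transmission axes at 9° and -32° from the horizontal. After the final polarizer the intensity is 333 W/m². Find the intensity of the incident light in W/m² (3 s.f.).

Unpolarized light through the first polarizer → I₁ = ½ I₀, now polarized at 9°.
I₂ = I₁ cos²(-32° − 9°) = 0.5 I₀ · cos²(41°) = 0.2848 I₀.
So 333 W/m² = 0.2848 I₀, giving I₀ = 333/0.2848 = 1169 W/m².

I₀ ≈ 1170 W/m²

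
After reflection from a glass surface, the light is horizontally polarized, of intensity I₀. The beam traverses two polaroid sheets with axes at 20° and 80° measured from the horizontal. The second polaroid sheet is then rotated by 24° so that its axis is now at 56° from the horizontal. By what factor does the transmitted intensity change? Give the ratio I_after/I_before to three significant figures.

I_new/I_old ≈ 2.62

Before rotation:
I₁ = I₀ cos²(20° − 0°) = I₀ cos²(20°) = 0.883 I₀.
I₂ = I₁ cos²(80° − 20°) = 0.883 I₀ · cos²(60°) = 0.2208 I₀.
After rotation:
I₁ = I₀ cos²(20° − 0°) = I₀ cos²(20°) = 0.883 I₀.
I₂ = I₁ cos²(56° − 20°) = 0.883 I₀ · cos²(36°) = 0.5779 I₀.
Ratio = 0.5779 / 0.2208 = 2.618.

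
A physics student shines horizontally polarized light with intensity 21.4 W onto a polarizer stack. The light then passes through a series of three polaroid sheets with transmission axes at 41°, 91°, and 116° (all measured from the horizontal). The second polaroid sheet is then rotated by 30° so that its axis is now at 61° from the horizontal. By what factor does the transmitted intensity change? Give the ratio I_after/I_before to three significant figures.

Before rotation:
I₁ = I₀ cos²(41° − 0°) = I₀ cos²(41°) = 0.5696 I₀.
I₂ = I₁ cos²(91° − 41°) = 0.5696 I₀ · cos²(50°) = 0.2353 I₀.
I₃ = I₂ cos²(116° − 91°) = 0.2353 I₀ · cos²(25°) = 0.1933 I₀.
After rotation:
I₁ = I₀ cos²(41° − 0°) = I₀ cos²(41°) = 0.5696 I₀.
I₂ = I₁ cos²(61° − 41°) = 0.5696 I₀ · cos²(20°) = 0.503 I₀.
I₃ = I₂ cos²(116° − 61°) = 0.503 I₀ · cos²(55°) = 0.1655 I₀.
Ratio = 0.1655 / 0.1933 = 0.856.

I_new/I_old ≈ 0.856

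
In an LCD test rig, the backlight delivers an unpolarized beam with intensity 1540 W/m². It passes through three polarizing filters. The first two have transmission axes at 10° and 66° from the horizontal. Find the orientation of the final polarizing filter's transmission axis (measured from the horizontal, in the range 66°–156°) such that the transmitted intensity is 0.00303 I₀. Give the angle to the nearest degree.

θ ≈ 148°

Unpolarized light through the first polarizer → I₁ = ½ I₀, now polarized at 10°.
I₂ = I₁ cos²(66° − 10°) = 0.5 I₀ · cos²(56°) = 0.1563 I₀.
Need I₃/I₀ = 0.00303, so cos²(θ − 66°) = 0.00303 / 0.1563 = 0.01938.
θ − 66° = arccos(√0.01938) = 82.0°, giving θ ≈ 66 + 82.0 = 148.0°.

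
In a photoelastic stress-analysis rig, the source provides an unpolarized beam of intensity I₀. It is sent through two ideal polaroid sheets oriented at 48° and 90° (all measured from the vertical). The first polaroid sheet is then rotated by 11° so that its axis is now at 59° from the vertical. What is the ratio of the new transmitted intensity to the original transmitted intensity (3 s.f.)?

I_new/I_old ≈ 1.33

Before rotation:
Unpolarized light through the first polarizer → I₁ = ½ I₀, now polarized at 48°.
I₂ = I₁ cos²(90° − 48°) = 0.5 I₀ · cos²(42°) = 0.2761 I₀.
After rotation:
Unpolarized light through the first polarizer → I₁ = ½ I₀, now polarized at 59°.
I₂ = I₁ cos²(90° − 59°) = 0.5 I₀ · cos²(31°) = 0.3674 I₀.
Ratio = 0.3674 / 0.2761 = 1.33.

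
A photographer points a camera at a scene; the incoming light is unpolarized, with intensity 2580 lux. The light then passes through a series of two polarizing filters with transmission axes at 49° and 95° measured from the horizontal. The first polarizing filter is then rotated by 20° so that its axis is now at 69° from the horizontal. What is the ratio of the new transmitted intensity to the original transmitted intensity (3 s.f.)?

I_new/I_old ≈ 1.67

Before rotation:
Unpolarized light through the first polarizer → I₁ = ½ I₀, now polarized at 49°.
I₂ = I₁ cos²(95° − 49°) = 0.5 I₀ · cos²(46°) = 0.2413 I₀.
After rotation:
Unpolarized light through the first polarizer → I₁ = ½ I₀, now polarized at 69°.
I₂ = I₁ cos²(95° − 69°) = 0.5 I₀ · cos²(26°) = 0.4039 I₀.
Ratio = 0.4039 / 0.2413 = 1.674.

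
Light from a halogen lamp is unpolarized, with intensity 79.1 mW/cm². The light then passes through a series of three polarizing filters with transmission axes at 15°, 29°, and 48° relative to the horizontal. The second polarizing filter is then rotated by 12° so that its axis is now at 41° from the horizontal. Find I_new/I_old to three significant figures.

Before rotation:
Unpolarized light through the first polarizer → I₁ = ½ I₀, now polarized at 15°.
I₂ = I₁ cos²(29° − 15°) = 0.5 I₀ · cos²(14°) = 0.4707 I₀.
I₃ = I₂ cos²(48° − 29°) = 0.4707 I₀ · cos²(19°) = 0.4208 I₀.
After rotation:
Unpolarized light through the first polarizer → I₁ = ½ I₀, now polarized at 15°.
I₂ = I₁ cos²(41° − 15°) = 0.5 I₀ · cos²(26°) = 0.4039 I₀.
I₃ = I₂ cos²(48° − 41°) = 0.4039 I₀ · cos²(7°) = 0.3979 I₀.
Ratio = 0.3979 / 0.4208 = 0.9455.

I_new/I_old ≈ 0.946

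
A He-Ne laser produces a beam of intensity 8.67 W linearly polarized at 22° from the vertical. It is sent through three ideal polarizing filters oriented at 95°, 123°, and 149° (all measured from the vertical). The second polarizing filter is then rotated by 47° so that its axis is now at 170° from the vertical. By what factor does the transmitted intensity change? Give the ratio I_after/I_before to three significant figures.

I_new/I_old ≈ 0.0927

Before rotation:
By Malus's law, I₁ = I₀ cos²(95° − 22°) = I₀ cos²(73°) = 0.08548 I₀.
I₂ = I₁ cos²(123° − 95°) = 0.08548 I₀ · cos²(28°) = 0.06664 I₀.
I₃ = I₂ cos²(149° − 123°) = 0.06664 I₀ · cos²(26°) = 0.05383 I₀.
After rotation:
I₁ = I₀ cos²(95° − 22°) = I₀ cos²(73°) = 0.08548 I₀.
I₂ = I₁ cos²(170° − 95°) = 0.08548 I₀ · cos²(75°) = 0.005726 I₀.
I₃ = I₂ cos²(149° − 170°) = 0.005726 I₀ · cos²(21°) = 0.004991 I₀.
Ratio = 0.004991 / 0.05383 = 0.09271.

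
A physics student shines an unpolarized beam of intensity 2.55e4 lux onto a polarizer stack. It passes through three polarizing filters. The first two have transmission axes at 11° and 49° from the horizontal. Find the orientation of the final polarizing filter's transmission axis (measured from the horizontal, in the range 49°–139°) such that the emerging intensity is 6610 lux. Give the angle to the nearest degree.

θ ≈ 73°

Unpolarized light through the first polarizer → I₁ = ½ I₀, now polarized at 11°.
I₂ = I₁ cos²(49° − 11°) = 0.5 I₀ · cos²(38°) = 0.3105 I₀.
Target fraction: 6610 / 2.55e4 lux = 0.2592 of I₀.
Need I₃/I₀ = 0.2592, so cos²(θ − 49°) = 0.2592 / 0.3105 = 0.8349.
θ − 49° = arccos(√0.8349) = 24.0°, giving θ ≈ 49 + 24.0 = 73.0°.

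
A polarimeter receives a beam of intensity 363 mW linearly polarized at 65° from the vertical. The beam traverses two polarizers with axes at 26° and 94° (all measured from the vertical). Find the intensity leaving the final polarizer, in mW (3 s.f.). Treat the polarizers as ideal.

I₁ = 363 mW · cos²(39°) = 219.2 mW.
I₂ = I₁ · cos²(68°) = 219.2 · 0.1403 = 30.77 mW.

I ≈ 30.8 mW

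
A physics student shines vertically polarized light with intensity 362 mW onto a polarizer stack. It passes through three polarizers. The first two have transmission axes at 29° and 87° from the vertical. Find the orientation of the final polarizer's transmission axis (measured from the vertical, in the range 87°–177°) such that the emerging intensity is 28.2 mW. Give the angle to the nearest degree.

θ ≈ 140°

I₁ = I₀ cos²(29° − 0°) = I₀ cos²(29°) = 0.765 I₀.
I₂ = I₁ cos²(87° − 29°) = 0.765 I₀ · cos²(58°) = 0.2148 I₀.
Target fraction: 28.2 / 362 mW = 0.0779 of I₀.
Need I₃/I₀ = 0.0779, so cos²(θ − 87°) = 0.0779 / 0.2148 = 0.3626.
θ − 87° = arccos(√0.3626) = 53.0°, giving θ ≈ 87 + 53.0 = 140.0°.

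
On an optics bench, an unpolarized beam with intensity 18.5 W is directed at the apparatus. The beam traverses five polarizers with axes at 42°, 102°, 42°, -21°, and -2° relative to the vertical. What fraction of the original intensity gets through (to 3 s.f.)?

Unpolarized light through the first polarizer → I₁ = 18.5 W/2 = 9.25 W, polarized at 42°.
I₂ = I₁ · cos²(60°) = 9.25 · 0.25 = 2.313 W.
I₃ = I₂ · cos²(60°) = 2.313 · 0.25 = 0.5781 W.
I₄ = I₃ · cos²(63°) = 0.5781 · 0.2061 = 0.1192 W.
I₅ = I₄ · cos²(19°) = 0.1192 · 0.894 = 0.1065 W.
Transmitted fraction = 0.005758.

I/I₀ ≈ 0.00576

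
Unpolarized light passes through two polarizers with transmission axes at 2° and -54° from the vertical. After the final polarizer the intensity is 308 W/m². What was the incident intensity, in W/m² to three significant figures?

Unpolarized light through the first polarizer → I₁ = ½ I₀, now polarized at 2°.
I₂ = I₁ cos²(-54° − 2°) = 0.5 I₀ · cos²(56°) = 0.1563 I₀.
So 308 W/m² = 0.1563 I₀, giving I₀ = 308/0.1563 = 1970 W/m².

I₀ ≈ 1970 W/m²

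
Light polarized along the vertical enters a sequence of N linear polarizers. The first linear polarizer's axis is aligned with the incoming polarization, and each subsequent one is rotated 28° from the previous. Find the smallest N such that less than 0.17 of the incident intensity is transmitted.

N = 9

First polarizer is aligned with the polarization: full transmission.
Each further stage multiplies by cos²(28°) = 0.7796.
After N polarizers: T = 0.7796^(N−1). Require T < 0.17 ⇒ N−1 > ln(0.17)/ln(0.7796) = 7.12, so N−1 ≥ 8 and N = 9.
Check: N=9 gives T = 0.1364 < 0.17; N=8 gives T = 0.175.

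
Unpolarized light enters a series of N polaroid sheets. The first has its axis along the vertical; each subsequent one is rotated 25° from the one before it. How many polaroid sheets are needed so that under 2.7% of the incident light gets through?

First polarizer halves the unpolarized light: factor 1/2.
Each further stage multiplies by cos²(25°) = 0.8214.
After N polarizers: T = 0.5·0.8214^(N−1). Require T < 0.027 ⇒ N−1 > ln(0.027/0.5)/ln(0.8214) = 14.83, so N−1 ≥ 15 and N = 16.
Check: N=16 gives T = 0.02614 < 0.027; N=15 gives T = 0.03182.

N = 16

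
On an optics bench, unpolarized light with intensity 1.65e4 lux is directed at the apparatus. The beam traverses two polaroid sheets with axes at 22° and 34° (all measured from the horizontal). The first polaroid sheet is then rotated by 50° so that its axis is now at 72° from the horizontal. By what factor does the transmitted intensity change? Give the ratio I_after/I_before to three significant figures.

Before rotation:
Unpolarized light through the first polarizer → I₁ = ½ I₀, now polarized at 22°.
I₂ = I₁ cos²(34° − 22°) = 0.5 I₀ · cos²(12°) = 0.4784 I₀.
After rotation:
Unpolarized light through the first polarizer → I₁ = ½ I₀, now polarized at 72°.
I₂ = I₁ cos²(34° − 72°) = 0.5 I₀ · cos²(38°) = 0.3105 I₀.
Ratio = 0.3105 / 0.4784 = 0.649.

I_new/I_old ≈ 0.649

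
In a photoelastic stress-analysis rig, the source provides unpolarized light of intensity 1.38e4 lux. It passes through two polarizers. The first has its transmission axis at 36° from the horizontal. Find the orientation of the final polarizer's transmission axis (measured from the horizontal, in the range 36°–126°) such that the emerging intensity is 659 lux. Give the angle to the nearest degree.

θ ≈ 108°

Unpolarized light through the first polarizer → I₁ = ½ I₀, now polarized at 36°.
Target fraction: 659 / 1.38e4 lux = 0.04775 of I₀.
Need I₂/I₀ = 0.04775, so cos²(θ − 36°) = 0.04775 / 0.5 = 0.09551.
θ − 36° = arccos(√0.09551) = 72.0°, giving θ ≈ 36 + 72.0 = 108.0°.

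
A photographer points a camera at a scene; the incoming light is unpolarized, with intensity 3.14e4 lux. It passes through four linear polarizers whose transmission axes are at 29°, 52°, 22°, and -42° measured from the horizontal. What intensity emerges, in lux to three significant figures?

I ≈ 1920 lux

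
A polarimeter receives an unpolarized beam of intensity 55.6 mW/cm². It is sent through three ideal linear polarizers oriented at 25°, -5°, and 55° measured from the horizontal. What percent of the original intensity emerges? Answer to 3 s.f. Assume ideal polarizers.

≈ 9.38%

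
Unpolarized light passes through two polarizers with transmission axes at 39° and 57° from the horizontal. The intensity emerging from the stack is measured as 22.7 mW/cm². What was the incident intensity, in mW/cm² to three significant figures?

I₀ ≈ 50.2 mW/cm²

Unpolarized light through the first polarizer → I₁ = ½ I₀, now polarized at 39°.
I₂ = I₁ cos²(57° − 39°) = 0.5 I₀ · cos²(18°) = 0.4523 I₀.
So 22.7 mW/cm² = 0.4523 I₀, giving I₀ = 22.7/0.4523 = 50.19 mW/cm².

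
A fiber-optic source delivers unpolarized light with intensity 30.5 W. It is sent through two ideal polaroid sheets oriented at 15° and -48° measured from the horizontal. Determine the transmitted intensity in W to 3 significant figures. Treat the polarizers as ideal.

Unpolarized light through the first polarizer → I₁ = 30.5 W/2 = 15.25 W, polarized at 15°.
I₂ = I₁ · cos²(63°) = 15.25 · 0.2061 = 3.143 W.

I ≈ 3.14 W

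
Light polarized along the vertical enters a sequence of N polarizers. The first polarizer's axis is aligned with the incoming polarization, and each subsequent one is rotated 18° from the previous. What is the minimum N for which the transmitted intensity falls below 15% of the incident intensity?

N = 20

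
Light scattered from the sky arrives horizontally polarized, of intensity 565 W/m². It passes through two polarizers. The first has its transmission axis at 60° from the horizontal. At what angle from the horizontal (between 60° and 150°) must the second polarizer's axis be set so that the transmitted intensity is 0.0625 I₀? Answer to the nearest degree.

θ ≈ 120°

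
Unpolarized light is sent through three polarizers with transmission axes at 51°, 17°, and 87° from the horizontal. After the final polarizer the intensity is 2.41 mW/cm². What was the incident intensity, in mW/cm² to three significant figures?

I₀ ≈ 60.0 mW/cm²

Unpolarized light through the first polarizer → I₁ = ½ I₀, now polarized at 51°.
I₂ = I₁ cos²(17° − 51°) = 0.5 I₀ · cos²(34°) = 0.3437 I₀.
I₃ = I₂ cos²(87° − 17°) = 0.3437 I₀ · cos²(70°) = 0.0402 I₀.
So 2.41 mW/cm² = 0.0402 I₀, giving I₀ = 2.41/0.0402 = 59.95 mW/cm².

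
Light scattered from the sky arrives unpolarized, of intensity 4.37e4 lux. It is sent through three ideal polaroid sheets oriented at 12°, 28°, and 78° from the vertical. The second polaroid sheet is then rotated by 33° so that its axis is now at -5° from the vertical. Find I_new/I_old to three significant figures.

I_new/I_old ≈ 0.0356

Before rotation:
Unpolarized light through the first polarizer → I₁ = ½ I₀, now polarized at 12°.
I₂ = I₁ cos²(28° − 12°) = 0.5 I₀ · cos²(16°) = 0.462 I₀.
I₃ = I₂ cos²(78° − 28°) = 0.462 I₀ · cos²(50°) = 0.1909 I₀.
After rotation:
Unpolarized light through the first polarizer → I₁ = ½ I₀, now polarized at 12°.
I₂ = I₁ cos²(-5° − 12°) = 0.5 I₀ · cos²(17°) = 0.4573 I₀.
I₃ = I₂ cos²(78° + 5°) = 0.4573 I₀ · cos²(83°) = 0.006791 I₀.
Ratio = 0.006791 / 0.1909 = 0.03558.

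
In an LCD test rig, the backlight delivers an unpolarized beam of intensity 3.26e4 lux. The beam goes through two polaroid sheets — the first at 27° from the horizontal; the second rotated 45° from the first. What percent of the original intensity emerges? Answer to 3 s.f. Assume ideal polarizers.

≈ 25.0%

Unpolarized light through the first polarizer → I₁ = 3.26e4 lux/2 = 1.63e+04 lux, polarized at 27°.
I₂ = I₁ · cos²(45°) = 1.63e+04 · 0.5 = 8150 lux.
That is 25% of the incident intensity.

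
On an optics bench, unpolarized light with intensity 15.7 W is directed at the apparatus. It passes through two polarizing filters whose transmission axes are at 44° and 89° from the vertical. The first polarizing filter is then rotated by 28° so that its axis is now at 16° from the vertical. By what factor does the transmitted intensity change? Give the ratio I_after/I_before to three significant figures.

I_new/I_old ≈ 0.171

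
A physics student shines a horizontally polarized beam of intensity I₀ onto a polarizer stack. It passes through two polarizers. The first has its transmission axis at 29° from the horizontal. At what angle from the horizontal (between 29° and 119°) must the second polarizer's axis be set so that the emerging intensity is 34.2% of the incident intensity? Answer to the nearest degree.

θ ≈ 77°

I₁ = I₀ cos²(29° − 0°) = I₀ cos²(29°) = 0.765 I₀.
Need I₂/I₀ = 0.342, so cos²(θ − 29°) = 0.342 / 0.765 = 0.4471.
θ − 29° = arccos(√0.4471) = 48.0°, giving θ ≈ 29 + 48.0 = 77.0°.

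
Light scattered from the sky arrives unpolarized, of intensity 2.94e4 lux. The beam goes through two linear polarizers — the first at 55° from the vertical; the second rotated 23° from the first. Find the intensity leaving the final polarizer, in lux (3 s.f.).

Unpolarized light through the first polarizer → I₁ = 2.94e4 lux/2 = 1.47e+04 lux, polarized at 55°.
I₂ = I₁ · cos²(23°) = 1.47e+04 · 0.8473 = 1.246e+04 lux.

I ≈ 1.25e4 lux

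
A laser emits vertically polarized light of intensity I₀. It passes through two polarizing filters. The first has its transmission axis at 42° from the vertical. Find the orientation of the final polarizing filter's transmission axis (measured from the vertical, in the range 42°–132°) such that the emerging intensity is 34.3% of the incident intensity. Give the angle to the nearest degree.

I₁ = I₀ cos²(42° − 0°) = I₀ cos²(42°) = 0.5523 I₀.
Need I₂/I₀ = 0.343, so cos²(θ − 42°) = 0.343 / 0.5523 = 0.6211.
θ − 42° = arccos(√0.6211) = 38.0°, giving θ ≈ 42 + 38.0 = 80.0°.

θ ≈ 80°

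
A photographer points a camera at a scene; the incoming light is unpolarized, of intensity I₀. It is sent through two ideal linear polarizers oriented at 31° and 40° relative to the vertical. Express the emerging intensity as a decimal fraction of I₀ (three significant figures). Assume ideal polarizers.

≈ 0.488 I₀

Unpolarized light through the first polarizer → I₁ = ½ I₀, now polarized at 31°.
I₂ = I₁ cos²(40° − 31°) = 0.5 I₀ · cos²(9°) = 0.4878 I₀.
Transmitted fraction = 0.4878.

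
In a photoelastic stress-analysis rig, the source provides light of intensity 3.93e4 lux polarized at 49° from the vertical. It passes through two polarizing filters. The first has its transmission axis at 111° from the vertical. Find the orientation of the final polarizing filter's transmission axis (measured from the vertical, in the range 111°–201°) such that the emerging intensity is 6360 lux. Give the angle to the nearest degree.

θ ≈ 142°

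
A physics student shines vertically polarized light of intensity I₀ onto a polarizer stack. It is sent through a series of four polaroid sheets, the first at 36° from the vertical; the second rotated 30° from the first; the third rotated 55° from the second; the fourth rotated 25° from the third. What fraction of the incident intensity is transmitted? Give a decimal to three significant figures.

I₁ = I₀ cos²(36° − 0°) = I₀ cos²(36°) = 0.6545 I₀.
I₂ = I₁ cos²(30°) = 0.6545 · 0.75 I₀ = 0.4909 I₀.
I₃ = I₂ cos²(55°) = 0.4909 · 0.329 I₀ = 0.1615 I₀.
I₄ = I₃ cos²(25°) = 0.1615 · 0.8214 I₀ = 0.1327 I₀.
Transmitted fraction = 0.1327.

≈ 0.133 I₀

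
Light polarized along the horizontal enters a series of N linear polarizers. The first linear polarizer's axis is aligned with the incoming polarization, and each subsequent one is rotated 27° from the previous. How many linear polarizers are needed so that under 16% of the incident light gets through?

First polarizer is aligned with the polarization: full transmission.
Each further stage multiplies by cos²(27°) = 0.7939.
After N polarizers: T = 0.7939^(N−1). Require T < 0.16 ⇒ N−1 > ln(0.16)/ln(0.7939) = 7.94, so N−1 ≥ 8 and N = 9.
Check: N=9 gives T = 0.1578 < 0.16; N=8 gives T = 0.1988.

N = 9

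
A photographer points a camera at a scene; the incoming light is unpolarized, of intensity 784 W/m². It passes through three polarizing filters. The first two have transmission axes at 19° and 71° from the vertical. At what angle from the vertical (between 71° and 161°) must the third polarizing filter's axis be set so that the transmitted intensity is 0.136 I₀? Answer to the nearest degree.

Unpolarized light through the first polarizer → I₁ = ½ I₀, now polarized at 19°.
I₂ = I₁ cos²(71° − 19°) = 0.5 I₀ · cos²(52°) = 0.1895 I₀.
Need I₃/I₀ = 0.136, so cos²(θ − 71°) = 0.136 / 0.1895 = 0.7176.
θ − 71° = arccos(√0.7176) = 32.1°, giving θ ≈ 71 + 32.1 = 103.1°.

θ ≈ 103°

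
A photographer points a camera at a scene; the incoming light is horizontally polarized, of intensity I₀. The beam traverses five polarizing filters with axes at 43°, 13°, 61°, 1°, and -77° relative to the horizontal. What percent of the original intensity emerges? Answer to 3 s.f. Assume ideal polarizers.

≈ 0.194%

By Malus's law, I₁ = I₀ cos²(43° − 0°) = I₀ cos²(43°) = 0.5349 I₀.
I₂ = I₁ cos²(13° − 43°) = 0.5349 I₀ · cos²(30°) = 0.4012 I₀.
I₃ = I₂ cos²(61° − 13°) = 0.4012 I₀ · cos²(48°) = 0.1796 I₀.
I₄ = I₃ cos²(1° − 61°) = 0.1796 I₀ · cos²(60°) = 0.0449 I₀.
I₅ = I₄ cos²(-77° − 1°) = 0.0449 I₀ · cos²(78°) = 0.001941 I₀.
That is 0.1941% of the incident intensity.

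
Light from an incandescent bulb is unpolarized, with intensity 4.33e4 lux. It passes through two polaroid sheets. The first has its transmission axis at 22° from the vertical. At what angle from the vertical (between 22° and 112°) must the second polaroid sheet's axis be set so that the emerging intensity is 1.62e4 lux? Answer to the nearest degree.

Unpolarized light through the first polarizer → I₁ = ½ I₀, now polarized at 22°.
Target fraction: 1.62e4 / 4.33e4 lux = 0.3741 of I₀.
Need I₂/I₀ = 0.3741, so cos²(θ − 22°) = 0.3741 / 0.5 = 0.7483.
θ − 22° = arccos(√0.7483) = 30.1°, giving θ ≈ 22 + 30.1 = 52.1°.

θ ≈ 52°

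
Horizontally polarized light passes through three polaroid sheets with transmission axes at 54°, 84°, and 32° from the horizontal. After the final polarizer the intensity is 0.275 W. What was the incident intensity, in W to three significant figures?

I₀ ≈ 2.80 W

By Malus's law, I₁ = I₀ cos²(54° − 0°) = I₀ cos²(54°) = 0.3455 I₀.
I₂ = I₁ cos²(84° − 54°) = 0.3455 I₀ · cos²(30°) = 0.2591 I₀.
I₃ = I₂ cos²(32° − 84°) = 0.2591 I₀ · cos²(52°) = 0.09822 I₀.
So 0.275 W = 0.09822 I₀, giving I₀ = 0.275/0.09822 = 2.8 W.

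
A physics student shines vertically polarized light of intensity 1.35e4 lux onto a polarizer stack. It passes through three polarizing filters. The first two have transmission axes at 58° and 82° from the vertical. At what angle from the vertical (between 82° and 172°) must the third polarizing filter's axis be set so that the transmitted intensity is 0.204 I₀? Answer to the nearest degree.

I₁ = I₀ cos²(58° − 0°) = I₀ cos²(58°) = 0.2808 I₀.
I₂ = I₁ cos²(82° − 58°) = 0.2808 I₀ · cos²(24°) = 0.2344 I₀.
Need I₃/I₀ = 0.204, so cos²(θ − 82°) = 0.204 / 0.2344 = 0.8705.
θ − 82° = arccos(√0.8705) = 21.1°, giving θ ≈ 82 + 21.1 = 103.1°.

θ ≈ 103°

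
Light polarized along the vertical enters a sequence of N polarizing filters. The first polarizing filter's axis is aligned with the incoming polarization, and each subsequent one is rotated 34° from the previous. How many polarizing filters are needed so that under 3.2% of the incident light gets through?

First polarizer is aligned with the polarization: full transmission.
Each further stage multiplies by cos²(34°) = 0.6873.
After N polarizers: T = 0.6873^(N−1). Require T < 0.032 ⇒ N−1 > ln(0.032)/ln(0.6873) = 9.18, so N−1 ≥ 10 and N = 11.
Check: N=11 gives T = 0.02352 < 0.032; N=10 gives T = 0.03422.

N = 11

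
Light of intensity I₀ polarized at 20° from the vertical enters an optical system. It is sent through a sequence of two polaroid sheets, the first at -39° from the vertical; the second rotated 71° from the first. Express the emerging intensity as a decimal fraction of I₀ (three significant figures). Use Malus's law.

By Malus's law, I₁ = I₀ cos²(-39° − 20°) = I₀ cos²(59°) = 0.2653 I₀.
I₂ = I₁ cos²(71°) = 0.2653 · 0.106 I₀ = 0.02812 I₀.
Transmitted fraction = 0.02812.

≈ 0.0281 I₀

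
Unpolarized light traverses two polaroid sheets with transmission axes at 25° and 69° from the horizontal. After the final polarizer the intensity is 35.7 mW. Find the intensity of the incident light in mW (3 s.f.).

I₀ ≈ 138 mW

Unpolarized light through the first polarizer → I₁ = ½ I₀, now polarized at 25°.
I₂ = I₁ cos²(69° − 25°) = 0.5 I₀ · cos²(44°) = 0.2587 I₀.
So 35.7 mW = 0.2587 I₀, giving I₀ = 35.7/0.2587 = 138 mW.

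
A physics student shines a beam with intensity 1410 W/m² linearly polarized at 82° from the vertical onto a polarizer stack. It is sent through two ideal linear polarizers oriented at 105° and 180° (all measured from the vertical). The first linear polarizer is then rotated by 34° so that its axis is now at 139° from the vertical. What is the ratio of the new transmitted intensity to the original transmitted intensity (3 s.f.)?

I_new/I_old ≈ 2.98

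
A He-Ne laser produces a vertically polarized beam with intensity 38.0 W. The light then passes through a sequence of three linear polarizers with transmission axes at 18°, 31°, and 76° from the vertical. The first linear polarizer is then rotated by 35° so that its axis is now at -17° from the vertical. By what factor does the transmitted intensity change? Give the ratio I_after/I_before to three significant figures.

Before rotation:
By Malus's law, I₁ = I₀ cos²(18° − 0°) = I₀ cos²(18°) = 0.9045 I₀.
I₂ = I₁ cos²(31° − 18°) = 0.9045 I₀ · cos²(13°) = 0.8587 I₀.
I₃ = I₂ cos²(76° − 31°) = 0.8587 I₀ · cos²(45°) = 0.4294 I₀.
After rotation:
I₁ = I₀ cos²(-17° − 0°) = I₀ cos²(17°) = 0.9145 I₀.
I₂ = I₁ cos²(31° + 17°) = 0.9145 I₀ · cos²(48°) = 0.4095 I₀.
I₃ = I₂ cos²(76° − 31°) = 0.4095 I₀ · cos²(45°) = 0.2047 I₀.
Ratio = 0.2047 / 0.4294 = 0.4768.

I_new/I_old ≈ 0.477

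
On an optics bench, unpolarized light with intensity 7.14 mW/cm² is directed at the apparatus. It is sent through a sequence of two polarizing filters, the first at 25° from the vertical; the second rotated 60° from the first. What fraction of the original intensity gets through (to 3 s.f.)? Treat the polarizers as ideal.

I/I₀ ≈ 0.125

Unpolarized light through the first polarizer → I₁ = 7.14 mW/cm²/2 = 3.57 mW/cm², polarized at 25°.
I₂ = I₁ · cos²(60°) = 3.57 · 0.25 = 0.8925 mW/cm².
Transmitted fraction = 0.125.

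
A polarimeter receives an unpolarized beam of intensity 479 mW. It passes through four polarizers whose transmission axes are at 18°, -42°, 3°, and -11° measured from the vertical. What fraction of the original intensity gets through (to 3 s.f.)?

I/I₀ ≈ 0.0588

Unpolarized light through the first polarizer → I₁ = 479 mW/2 = 239.5 mW, polarized at 18°.
I₂ = I₁ · cos²(60°) = 239.5 · 0.25 = 59.88 mW.
I₃ = I₂ · cos²(45°) = 59.88 · 0.5 = 29.94 mW.
I₄ = I₃ · cos²(14°) = 29.94 · 0.9415 = 28.19 mW.
Transmitted fraction = 0.05884.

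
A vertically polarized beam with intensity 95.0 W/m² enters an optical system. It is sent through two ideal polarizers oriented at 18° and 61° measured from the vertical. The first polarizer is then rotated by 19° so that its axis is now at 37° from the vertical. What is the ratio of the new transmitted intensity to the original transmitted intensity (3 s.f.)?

Before rotation:
By Malus's law, I₁ = I₀ cos²(18° − 0°) = I₀ cos²(18°) = 0.9045 I₀.
I₂ = I₁ cos²(61° − 18°) = 0.9045 I₀ · cos²(43°) = 0.4838 I₀.
After rotation:
I₁ = I₀ cos²(37° − 0°) = I₀ cos²(37°) = 0.6378 I₀.
I₂ = I₁ cos²(61° − 37°) = 0.6378 I₀ · cos²(24°) = 0.5323 I₀.
Ratio = 0.5323 / 0.4838 = 1.1.

I_new/I_old ≈ 1.10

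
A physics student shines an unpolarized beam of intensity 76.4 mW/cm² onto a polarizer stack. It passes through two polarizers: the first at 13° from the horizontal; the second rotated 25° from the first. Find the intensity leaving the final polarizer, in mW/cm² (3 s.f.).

I ≈ 31.4 mW/cm²

Unpolarized light through the first polarizer → I₁ = 76.4 mW/cm²/2 = 38.2 mW/cm², polarized at 13°.
I₂ = I₁ · cos²(25°) = 38.2 · 0.8214 = 31.38 mW/cm².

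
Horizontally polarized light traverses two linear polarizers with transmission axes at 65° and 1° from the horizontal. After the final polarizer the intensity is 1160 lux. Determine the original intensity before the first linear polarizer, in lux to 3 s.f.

I₁ = I₀ cos²(65° − 0°) = I₀ cos²(65°) = 0.1786 I₀.
I₂ = I₁ cos²(1° − 65°) = 0.1786 I₀ · cos²(64°) = 0.03432 I₀.
So 1160 lux = 0.03432 I₀, giving I₀ = 1160/0.03432 = 3.38e+04 lux.

I₀ ≈ 3.38e4 lux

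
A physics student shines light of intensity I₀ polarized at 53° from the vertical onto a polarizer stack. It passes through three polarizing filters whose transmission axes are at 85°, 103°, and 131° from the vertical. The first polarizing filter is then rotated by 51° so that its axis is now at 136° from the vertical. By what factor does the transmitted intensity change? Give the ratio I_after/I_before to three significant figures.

Before rotation:
I₁ = I₀ cos²(85° − 53°) = I₀ cos²(32°) = 0.7192 I₀.
I₂ = I₁ cos²(103° − 85°) = 0.7192 I₀ · cos²(18°) = 0.6505 I₀.
I₃ = I₂ cos²(131° − 103°) = 0.6505 I₀ · cos²(28°) = 0.5071 I₀.
After rotation:
I₁ = I₀ cos²(136° − 53°) = I₀ cos²(83°) = 0.01485 I₀.
I₂ = I₁ cos²(103° − 136°) = 0.01485 I₀ · cos²(33°) = 0.01045 I₀.
I₃ = I₂ cos²(131° − 103°) = 0.01045 I₀ · cos²(28°) = 0.008144 I₀.
Ratio = 0.008144 / 0.5071 = 0.01606.

I_new/I_old ≈ 0.0161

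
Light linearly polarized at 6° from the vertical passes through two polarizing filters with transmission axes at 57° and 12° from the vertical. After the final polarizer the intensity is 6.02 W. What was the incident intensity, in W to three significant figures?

I₀ ≈ 30.4 W

I₁ = I₀ cos²(57° − 6°) = I₀ cos²(51°) = 0.396 I₀.
I₂ = I₁ cos²(12° − 57°) = 0.396 I₀ · cos²(45°) = 0.198 I₀.
So 6.02 W = 0.198 I₀, giving I₀ = 6.02/0.198 = 30.4 W.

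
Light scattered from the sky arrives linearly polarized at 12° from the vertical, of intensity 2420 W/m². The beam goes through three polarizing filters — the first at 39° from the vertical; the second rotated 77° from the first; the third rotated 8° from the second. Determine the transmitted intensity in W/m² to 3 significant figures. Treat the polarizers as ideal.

I₁ = 2420 W/m² · cos²(27°) = 1921 W/m².
I₂ = I₁ · cos²(77°) = 1921 · 0.0506 = 97.22 W/m².
I₃ = I₂ · cos²(8°) = 97.22 · 0.9806 = 95.34 W/m².

I ≈ 95.3 W/m²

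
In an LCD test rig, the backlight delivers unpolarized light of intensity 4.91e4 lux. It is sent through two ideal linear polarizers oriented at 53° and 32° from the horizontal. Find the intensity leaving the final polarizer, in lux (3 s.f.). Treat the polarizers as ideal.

Unpolarized light through the first polarizer → I₁ = 4.91e4 lux/2 = 2.455e+04 lux, polarized at 53°.
I₂ = I₁ · cos²(21°) = 2.455e+04 · 0.8716 = 2.14e+04 lux.

I ≈ 2.14e4 lux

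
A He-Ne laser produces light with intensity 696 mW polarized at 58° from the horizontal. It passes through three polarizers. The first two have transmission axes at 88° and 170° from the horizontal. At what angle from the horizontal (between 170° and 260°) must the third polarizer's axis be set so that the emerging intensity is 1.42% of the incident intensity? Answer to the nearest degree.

By Malus's law, I₁ = I₀ cos²(88° − 58°) = I₀ cos²(30°) = 0.75 I₀.
I₂ = I₁ cos²(170° − 88°) = 0.75 I₀ · cos²(82°) = 0.01453 I₀.
Need I₃/I₀ = 0.0142, so cos²(θ − 170°) = 0.0142 / 0.01453 = 0.9775.
θ − 170° = arccos(√0.9775) = 8.6°, giving θ ≈ 170 + 8.6 = 178.6°.

θ ≈ 179°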